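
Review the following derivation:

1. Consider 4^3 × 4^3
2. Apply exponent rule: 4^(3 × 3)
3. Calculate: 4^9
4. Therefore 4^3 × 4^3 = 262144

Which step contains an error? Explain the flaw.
Step 2: Apply exponent rule: 4^(3 × 3)

Step 2 incorrectly states that a^b × a^c = a^(b×c). The correct rule is a^b × a^c = a^(b+c). The actual value is 4^3 × 4^3 = 4^6 = 4096, not 4^9 = 262144.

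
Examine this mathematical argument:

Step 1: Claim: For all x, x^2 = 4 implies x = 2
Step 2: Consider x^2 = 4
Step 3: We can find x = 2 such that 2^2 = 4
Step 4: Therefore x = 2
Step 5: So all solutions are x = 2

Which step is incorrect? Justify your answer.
Step 4: Therefore x = 2

Step 4 incorrectly concludes that x = 2 is the only solution. The proof shows that x = 2 is A solution (existence), but does not show it is the ONLY solution (uniqueness). In fact, x = -2 is also a solution since (-2)^2 = 4. Finding one solution doesn't prove there are no others.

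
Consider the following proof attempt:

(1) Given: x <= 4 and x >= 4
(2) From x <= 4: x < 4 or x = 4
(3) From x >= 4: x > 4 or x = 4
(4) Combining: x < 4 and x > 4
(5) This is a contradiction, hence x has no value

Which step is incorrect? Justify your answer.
Step 4: Combining: x < 4 and x > 4

Step 4 incorrectly combines the conditions. From x <= 4 and x >= 4, the intersection is x = 4. The error treats the 'or' cases as 'and' requirements. The correct conclusion is that x = 4 is the unique solution, not that no solution exists.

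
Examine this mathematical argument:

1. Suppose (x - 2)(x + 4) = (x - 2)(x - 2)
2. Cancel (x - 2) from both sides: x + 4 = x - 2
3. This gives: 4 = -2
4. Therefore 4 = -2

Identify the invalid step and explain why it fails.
Step 2: Cancel (x - 2) from both sides: x + 4 = x - 2

Step 2 cancels (x - 2) from both sides. This is only valid if (x - 2) ≠ 0, i.e., x ≠ 2. When x = 2, both sides equal zero regardless of the other factors. The correct approach requires considering x = 2 as a separate case.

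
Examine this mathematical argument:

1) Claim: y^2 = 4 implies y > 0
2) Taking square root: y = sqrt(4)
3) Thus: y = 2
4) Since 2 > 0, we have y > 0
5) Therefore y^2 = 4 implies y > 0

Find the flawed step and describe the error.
Step 2: Taking square root: y = sqrt(4)

Step 2 takes the square root and assumes the positive root only. The equation y^2 = 4 actually has two solutions: y = 2 and y = -2. The proof silently assumes y > 0 without justification, then uses this assumption to conclude y > 0, which is circular. The counterexample y = -2 shows the claim is false.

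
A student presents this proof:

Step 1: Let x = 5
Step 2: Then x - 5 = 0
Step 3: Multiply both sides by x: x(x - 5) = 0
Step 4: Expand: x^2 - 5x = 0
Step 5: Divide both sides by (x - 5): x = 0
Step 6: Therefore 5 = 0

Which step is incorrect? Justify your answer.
Step 5: Divide both sides by (x - 5): x = 0

Step 5 divides both sides by (x - 5). However, since x = 5, we have (x - 5) = 0. Division by zero is undefined, making this step invalid.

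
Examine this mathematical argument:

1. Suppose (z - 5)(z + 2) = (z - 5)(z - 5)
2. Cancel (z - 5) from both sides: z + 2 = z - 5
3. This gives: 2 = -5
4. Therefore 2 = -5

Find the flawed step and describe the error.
Step 2: Cancel (z - 5) from both sides: z + 2 = z - 5

Step 2 cancels (z - 5) from both sides. This is only valid if (z - 5) ≠ 0, i.e., z ≠ 5. When z = 5, both sides equal zero regardless of the other factors. The correct approach requires considering z = 5 as a separate case.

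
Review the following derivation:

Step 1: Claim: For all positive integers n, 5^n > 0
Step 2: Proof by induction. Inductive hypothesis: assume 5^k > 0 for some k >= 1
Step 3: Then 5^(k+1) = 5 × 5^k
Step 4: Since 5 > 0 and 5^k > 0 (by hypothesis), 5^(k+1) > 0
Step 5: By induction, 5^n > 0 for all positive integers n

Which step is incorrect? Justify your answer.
Step 5: By induction, 5^n > 0 for all positive integers n

Step 5 concludes the proof by induction, but no base case was ever established. A valid induction proof requires: (1) a base case proving 5^1 > 0, and (2) an inductive step showing IF 5^k > 0 THEN 5^(k+1) > 0. Steps 2-4 correctly establish the inductive step, but without the base case the conclusion in step 5 does not follow.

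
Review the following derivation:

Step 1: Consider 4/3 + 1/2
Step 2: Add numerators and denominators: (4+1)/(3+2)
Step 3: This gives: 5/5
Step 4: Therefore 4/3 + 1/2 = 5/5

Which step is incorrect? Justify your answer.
Step 2: Add numerators and denominators: (4+1)/(3+2)

Step 2 incorrectly adds fractions by separately adding numerators and denominators. This is wrong. The correct method requires a common denominator: 4/3 + 1/2 = (4×2 + 1×3)/(3×2) = 11/6 = 11/6. The method used gives 5/5, which is different.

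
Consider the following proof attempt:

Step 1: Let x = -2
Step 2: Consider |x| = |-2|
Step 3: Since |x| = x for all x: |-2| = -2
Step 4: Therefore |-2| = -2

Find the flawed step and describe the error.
Step 3: Since |x| = x for all x: |-2| = -2

Step 3 incorrectly states that |x| = x for all x. The correct definition is |x| = x when x >= 0, and |x| = -x when x < 0. Since -2 < 0, we have |-2| = -(-2) = 2, not -2.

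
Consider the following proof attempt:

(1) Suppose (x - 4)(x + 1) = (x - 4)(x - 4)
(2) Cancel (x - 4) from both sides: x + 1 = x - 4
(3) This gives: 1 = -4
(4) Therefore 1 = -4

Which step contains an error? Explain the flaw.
Step 2: Cancel (x - 4) from both sides: x + 1 = x - 4

Step 2 cancels (x - 4) from both sides. This is only valid if (x - 4) ≠ 0, i.e., x ≠ 4. When x = 4, both sides equal zero regardless of the other factors. The correct approach requires considering x = 4 as a separate case.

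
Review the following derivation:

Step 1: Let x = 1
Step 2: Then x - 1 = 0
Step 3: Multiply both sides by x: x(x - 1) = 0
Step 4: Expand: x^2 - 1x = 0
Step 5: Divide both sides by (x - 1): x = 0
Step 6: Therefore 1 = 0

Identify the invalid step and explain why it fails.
Step 5: Divide both sides by (x - 1): x = 0

Step 5 divides both sides by (x - 1). However, since x = 1, we have (x - 1) = 0. Division by zero is undefined, making this step invalid.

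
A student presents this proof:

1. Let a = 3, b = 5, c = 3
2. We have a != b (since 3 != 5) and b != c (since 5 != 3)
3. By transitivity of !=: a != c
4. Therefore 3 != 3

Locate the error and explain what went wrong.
Step 3: By transitivity of !=: a != c

Step 3 incorrectly applies transitivity to the '!=' relation. Transitivity states: if a R b and b R c, then a R c. However, '!=' is not transitive. Counterexample: 3 != 5 and 5 != 3, but 3 = 3 (both equal 3). Transitivity holds for relations like <, <=, =, but not for !=.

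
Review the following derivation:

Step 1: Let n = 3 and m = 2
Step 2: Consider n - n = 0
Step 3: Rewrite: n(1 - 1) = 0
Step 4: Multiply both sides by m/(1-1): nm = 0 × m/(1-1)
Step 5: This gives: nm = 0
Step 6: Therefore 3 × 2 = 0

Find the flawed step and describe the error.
Step 4: Multiply both sides by m/(1-1): nm = 0 × m/(1-1)

Step 4 multiplies both sides by m/(1-1). However, 1-1 = 0, so this is multiplication by m/0, which is undefined. We cannot multiply by an undefined expression.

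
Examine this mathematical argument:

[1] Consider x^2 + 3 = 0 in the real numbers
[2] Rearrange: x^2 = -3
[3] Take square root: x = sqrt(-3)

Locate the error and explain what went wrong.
Step 3: Take square root: x = sqrt(-3)

Step 3 takes the square root of -3, which is negative. In the real number system, the square root of a negative number is undefined. The equation x^2 + 3 = 0 has no real solutions. Square roots of negative numbers only exist in the complex numbers.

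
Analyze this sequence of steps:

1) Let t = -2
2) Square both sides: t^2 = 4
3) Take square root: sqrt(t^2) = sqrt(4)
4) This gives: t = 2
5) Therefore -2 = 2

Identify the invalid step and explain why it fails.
Step 4: This gives: t = 2

Step 4 incorrectly states that sqrt(t^2) = t. The correct identity is sqrt(t^2) = |t|. Since t = -2 < 0, we have sqrt(t^2) = |-2| = 2, not t = -2.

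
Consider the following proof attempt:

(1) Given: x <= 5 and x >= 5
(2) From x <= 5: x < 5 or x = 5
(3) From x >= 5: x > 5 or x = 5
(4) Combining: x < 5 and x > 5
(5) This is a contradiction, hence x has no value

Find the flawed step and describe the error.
Step 4: Combining: x < 5 and x > 5

Step 4 incorrectly combines the conditions. From x <= 5 and x >= 5, the intersection is x = 5. The error treats the 'or' cases as 'and' requirements. The correct conclusion is that x = 5 is the unique solution, not that no solution exists.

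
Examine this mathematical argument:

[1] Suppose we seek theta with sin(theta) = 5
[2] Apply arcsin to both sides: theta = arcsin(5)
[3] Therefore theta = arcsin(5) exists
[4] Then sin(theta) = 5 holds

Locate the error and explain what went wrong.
Step 2: Apply arcsin to both sides: theta = arcsin(5)

Step 2 applies arcsin to 5. However, arcsin(x) is only defined for x in [-1, 1] because sin(theta) can only produce values in that range. Since |5| > 1, arcsin(5) is undefined. There is no angle whose sine equals 5.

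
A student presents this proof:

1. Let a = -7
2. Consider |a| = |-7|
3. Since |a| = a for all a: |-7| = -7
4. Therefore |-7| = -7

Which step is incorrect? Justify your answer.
Step 3: Since |a| = a for all a: |-7| = -7

Step 3 incorrectly states that |a| = a for all a. The correct definition is |a| = a when a >= 0, and |a| = -a when a < 0. Since -7 < 0, we have |-7| = -(-7) = 7, not -7.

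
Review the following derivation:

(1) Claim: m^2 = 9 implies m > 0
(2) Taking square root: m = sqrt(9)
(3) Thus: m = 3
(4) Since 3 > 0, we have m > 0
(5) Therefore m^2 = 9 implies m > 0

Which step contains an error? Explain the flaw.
Step 2: Taking square root: m = sqrt(9)

Step 2 takes the square root and assumes the positive root only. The equation m^2 = 9 actually has two solutions: m = 3 and m = -3. The proof silently assumes m > 0 without justification, then uses this assumption to conclude m > 0, which is circular. The counterexample m = -3 shows the claim is false.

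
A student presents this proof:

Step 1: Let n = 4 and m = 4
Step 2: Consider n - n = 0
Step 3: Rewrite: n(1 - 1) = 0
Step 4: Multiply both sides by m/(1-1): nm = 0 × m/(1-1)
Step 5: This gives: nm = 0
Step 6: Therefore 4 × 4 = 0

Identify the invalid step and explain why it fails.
Step 4: Multiply both sides by m/(1-1): nm = 0 × m/(1-1)

Step 4 multiplies both sides by m/(1-1). However, 1-1 = 0, so this is multiplication by m/0, which is undefined. We cannot multiply by an undefined expression.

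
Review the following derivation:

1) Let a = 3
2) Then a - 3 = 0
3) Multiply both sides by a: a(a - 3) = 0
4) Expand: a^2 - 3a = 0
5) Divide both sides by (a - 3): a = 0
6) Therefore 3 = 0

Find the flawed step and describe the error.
Step 5: Divide both sides by (a - 3): a = 0

Step 5 divides both sides by (a - 3). However, since a = 3, we have (a - 3) = 0. Division by zero is undefined, making this step invalid.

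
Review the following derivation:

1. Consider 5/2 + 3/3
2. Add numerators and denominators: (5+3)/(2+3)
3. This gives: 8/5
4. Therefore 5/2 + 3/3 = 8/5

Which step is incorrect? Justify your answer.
Step 2: Add numerators and denominators: (5+3)/(2+3)

Step 2 incorrectly adds fractions by separately adding numerators and denominators. This is wrong. The correct method requires a common denominator: 5/2 + 3/3 = (5×3 + 3×2)/(2×3) = 21/6 = 7/2. The method used gives 8/5, which is different.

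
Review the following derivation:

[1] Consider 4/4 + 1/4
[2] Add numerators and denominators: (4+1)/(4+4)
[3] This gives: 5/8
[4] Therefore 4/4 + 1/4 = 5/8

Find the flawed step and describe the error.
Step 2: Add numerators and denominators: (4+1)/(4+4)

Step 2 incorrectly adds fractions by separately adding numerators and denominators. This is wrong. The correct method requires a common denominator: 4/4 + 1/4 = (4×4 + 1×4)/(4×4) = 20/16 = 5/4. The method used gives 5/8, which is different.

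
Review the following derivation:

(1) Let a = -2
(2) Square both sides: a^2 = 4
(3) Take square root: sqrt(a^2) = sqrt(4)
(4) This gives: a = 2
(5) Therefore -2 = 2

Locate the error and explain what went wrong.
Step 4: This gives: a = 2

Step 4 incorrectly states that sqrt(a^2) = a. The correct identity is sqrt(a^2) = |a|. Since a = -2 < 0, we have sqrt(a^2) = |-2| = 2, not a = -2.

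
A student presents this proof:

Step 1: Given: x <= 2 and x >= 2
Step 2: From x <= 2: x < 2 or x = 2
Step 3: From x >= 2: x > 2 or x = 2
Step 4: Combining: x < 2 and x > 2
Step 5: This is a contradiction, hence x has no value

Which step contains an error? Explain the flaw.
Step 4: Combining: x < 2 and x > 2

Step 4 incorrectly combines the conditions. From x <= 2 and x >= 2, the intersection is x = 2. The error treats the 'or' cases as 'and' requirements. The correct conclusion is that x = 2 is the unique solution, not that no solution exists.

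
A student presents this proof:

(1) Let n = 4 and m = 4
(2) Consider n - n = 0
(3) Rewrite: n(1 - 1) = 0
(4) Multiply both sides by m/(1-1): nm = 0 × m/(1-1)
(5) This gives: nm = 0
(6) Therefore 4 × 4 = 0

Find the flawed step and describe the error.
Step 4: Multiply both sides by m/(1-1): nm = 0 × m/(1-1)

Step 4 multiplies both sides by m/(1-1). However, 1-1 = 0, so this is multiplication by m/0, which is undefined. We cannot multiply by an undefined expression.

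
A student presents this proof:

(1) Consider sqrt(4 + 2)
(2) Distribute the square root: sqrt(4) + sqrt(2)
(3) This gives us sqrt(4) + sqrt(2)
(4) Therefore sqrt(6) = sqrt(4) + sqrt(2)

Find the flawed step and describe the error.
Step 2: Distribute the square root: sqrt(4) + sqrt(2)

Step 2 incorrectly 'distributes' the square root over addition. The square root function does not distribute: sqrt(a + b) ≠ sqrt(a) + sqrt(b). In fact, sqrt(4 + 2) = sqrt(6) ≈ 2.4495, while sqrt(4) + sqrt(2) ≈ 3.4142.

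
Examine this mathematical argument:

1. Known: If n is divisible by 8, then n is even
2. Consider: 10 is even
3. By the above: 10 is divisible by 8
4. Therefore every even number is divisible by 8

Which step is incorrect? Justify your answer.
Step 3: By the above: 10 is divisible by 8

Step 3 commits the fallacy of affirming the consequent. The known fact 'divisible by 8 → even' does NOT imply 'even → divisible by 8'. That would be the converse, which is false. For example, 10 is even but 10 ÷ 8 = 1.25, which is not an integer.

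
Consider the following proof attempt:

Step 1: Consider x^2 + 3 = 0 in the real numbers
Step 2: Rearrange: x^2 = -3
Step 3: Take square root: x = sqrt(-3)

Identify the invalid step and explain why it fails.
Step 3: Take square root: x = sqrt(-3)

Step 3 takes the square root of -3, which is negative. In the real number system, the square root of a negative number is undefined. The equation x^2 + 3 = 0 has no real solutions. Square roots of negative numbers only exist in the complex numbers.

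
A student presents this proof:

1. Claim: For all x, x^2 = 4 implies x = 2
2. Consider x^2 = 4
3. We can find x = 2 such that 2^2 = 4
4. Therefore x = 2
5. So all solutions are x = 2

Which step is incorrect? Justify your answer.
Step 4: Therefore x = 2

Step 4 incorrectly concludes that x = 2 is the only solution. The proof shows that x = 2 is A solution (existence), but does not show it is the ONLY solution (uniqueness). In fact, x = -2 is also a solution since (-2)^2 = 4. Finding one solution doesn't prove there are no others.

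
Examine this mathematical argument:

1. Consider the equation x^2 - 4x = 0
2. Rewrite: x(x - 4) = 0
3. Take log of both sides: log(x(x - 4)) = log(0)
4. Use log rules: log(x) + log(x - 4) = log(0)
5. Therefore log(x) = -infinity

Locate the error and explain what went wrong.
Step 3: Take log of both sides: log(x(x - 4)) = log(0)

Step 3 takes the logarithm of both sides, resulting in log(0) on the right side. The logarithm is only defined for positive numbers; log(0) is undefined (approaches negative infinity). This operation is invalid.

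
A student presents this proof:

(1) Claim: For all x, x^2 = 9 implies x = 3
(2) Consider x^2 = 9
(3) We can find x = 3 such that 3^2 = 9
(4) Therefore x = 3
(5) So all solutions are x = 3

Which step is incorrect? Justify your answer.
Step 4: Therefore x = 3

Step 4 incorrectly concludes that x = 3 is the only solution. The proof shows that x = 3 is A solution (existence), but does not show it is the ONLY solution (uniqueness). In fact, x = -3 is also a solution since (-3)^2 = 9. Finding one solution doesn't prove there are no others.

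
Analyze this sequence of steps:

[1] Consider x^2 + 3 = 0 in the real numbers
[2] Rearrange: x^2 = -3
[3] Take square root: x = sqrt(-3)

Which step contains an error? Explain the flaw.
Step 3: Take square root: x = sqrt(-3)

Step 3 takes the square root of -3, which is negative. In the real number system, the square root of a negative number is undefined. The equation x^2 + 3 = 0 has no real solutions. Square roots of negative numbers only exist in the complex numbers.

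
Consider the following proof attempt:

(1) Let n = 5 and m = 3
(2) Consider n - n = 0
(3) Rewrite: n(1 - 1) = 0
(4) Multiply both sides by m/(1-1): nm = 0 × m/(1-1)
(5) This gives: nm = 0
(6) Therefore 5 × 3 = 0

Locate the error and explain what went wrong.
Step 4: Multiply both sides by m/(1-1): nm = 0 × m/(1-1)

Step 4 multiplies both sides by m/(1-1). However, 1-1 = 0, so this is multiplication by m/0, which is undefined. We cannot multiply by an undefined expression.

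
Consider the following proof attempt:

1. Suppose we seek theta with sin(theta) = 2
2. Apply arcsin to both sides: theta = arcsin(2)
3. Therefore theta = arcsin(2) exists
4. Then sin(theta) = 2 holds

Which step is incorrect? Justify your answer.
Step 2: Apply arcsin to both sides: theta = arcsin(2)

Step 2 applies arcsin to 2. However, arcsin(x) is only defined for x in [-1, 1] because sin(theta) can only produce values in that range. Since |2| > 1, arcsin(2) is undefined. There is no angle whose sine equals 2.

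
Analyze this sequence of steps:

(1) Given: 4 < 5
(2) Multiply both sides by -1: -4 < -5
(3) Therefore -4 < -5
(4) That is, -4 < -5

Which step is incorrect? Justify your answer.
Step 2: Multiply both sides by -1: -4 < -5

Step 2 multiplies both sides by -1 but fails to reverse the inequality sign. When multiplying (or dividing) an inequality by a negative number, the direction must be reversed. Since 4 < 5, we should get -4 > -5, i.e., -4 > -5.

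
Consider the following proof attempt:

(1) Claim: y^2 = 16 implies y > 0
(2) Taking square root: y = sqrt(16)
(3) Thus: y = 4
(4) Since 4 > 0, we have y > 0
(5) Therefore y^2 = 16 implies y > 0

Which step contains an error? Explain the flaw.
Step 2: Taking square root: y = sqrt(16)

Step 2 takes the square root and assumes the positive root only. The equation y^2 = 16 actually has two solutions: y = 4 and y = -4. The proof silently assumes y > 0 without justification, then uses this assumption to conclude y > 0, which is circular. The counterexample y = -4 shows the claim is false.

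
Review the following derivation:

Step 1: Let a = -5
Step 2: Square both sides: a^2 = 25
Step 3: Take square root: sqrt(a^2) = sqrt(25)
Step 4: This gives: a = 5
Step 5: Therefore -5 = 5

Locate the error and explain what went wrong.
Step 4: This gives: a = 5

Step 4 incorrectly states that sqrt(a^2) = a. The correct identity is sqrt(a^2) = |a|. Since a = -5 < 0, we have sqrt(a^2) = |-5| = 5, not a = -5.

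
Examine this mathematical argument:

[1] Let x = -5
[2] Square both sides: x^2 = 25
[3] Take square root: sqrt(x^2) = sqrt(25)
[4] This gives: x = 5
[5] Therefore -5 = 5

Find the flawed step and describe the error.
Step 4: This gives: x = 5

Step 4 incorrectly states that sqrt(x^2) = x. The correct identity is sqrt(x^2) = |x|. Since x = -5 < 0, we have sqrt(x^2) = |-5| = 5, not x = -5.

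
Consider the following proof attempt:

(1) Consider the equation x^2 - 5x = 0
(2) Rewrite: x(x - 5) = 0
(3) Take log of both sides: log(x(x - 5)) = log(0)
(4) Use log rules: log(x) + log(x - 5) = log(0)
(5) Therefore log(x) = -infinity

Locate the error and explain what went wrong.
Step 3: Take log of both sides: log(x(x - 5)) = log(0)

Step 3 takes the logarithm of both sides, resulting in log(0) on the right side. The logarithm is only defined for positive numbers; log(0) is undefined (approaches negative infinity). This operation is invalid.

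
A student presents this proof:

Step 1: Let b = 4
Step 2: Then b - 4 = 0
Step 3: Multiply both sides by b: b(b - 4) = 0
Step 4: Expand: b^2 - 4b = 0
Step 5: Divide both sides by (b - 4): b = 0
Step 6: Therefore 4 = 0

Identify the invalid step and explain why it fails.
Step 5: Divide both sides by (b - 4): b = 0

Step 5 divides both sides by (b - 4). However, since b = 4, we have (b - 4) = 0. Division by zero is undefined, making this step invalid.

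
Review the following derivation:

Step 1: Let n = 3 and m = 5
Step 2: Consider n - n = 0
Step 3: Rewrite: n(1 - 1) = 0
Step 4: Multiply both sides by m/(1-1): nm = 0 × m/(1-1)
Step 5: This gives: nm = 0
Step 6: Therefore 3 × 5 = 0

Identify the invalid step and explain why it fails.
Step 4: Multiply both sides by m/(1-1): nm = 0 × m/(1-1)

Step 4 multiplies both sides by m/(1-1). However, 1-1 = 0, so this is multiplication by m/0, which is undefined. We cannot multiply by an undefined expression.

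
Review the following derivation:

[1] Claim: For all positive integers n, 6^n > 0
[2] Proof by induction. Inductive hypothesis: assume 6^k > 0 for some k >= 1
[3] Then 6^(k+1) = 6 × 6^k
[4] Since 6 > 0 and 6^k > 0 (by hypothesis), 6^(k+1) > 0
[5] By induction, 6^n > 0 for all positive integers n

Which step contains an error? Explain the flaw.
Step 5: By induction, 6^n > 0 for all positive integers n

Step 5 concludes the proof by induction, but no base case was ever established. A valid induction proof requires: (1) a base case proving 6^1 > 0, and (2) an inductive step showing IF 6^k > 0 THEN 6^(k+1) > 0. Steps 2-4 correctly establish the inductive step, but without the base case the conclusion in step 5 does not follow.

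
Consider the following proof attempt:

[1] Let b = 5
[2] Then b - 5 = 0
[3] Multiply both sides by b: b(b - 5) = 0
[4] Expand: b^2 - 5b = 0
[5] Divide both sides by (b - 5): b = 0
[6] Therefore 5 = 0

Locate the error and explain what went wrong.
Step 5: Divide both sides by (b - 5): b = 0

Step 5 divides both sides by (b - 5). However, since b = 5, we have (b - 5) = 0. Division by zero is undefined, making this step invalid.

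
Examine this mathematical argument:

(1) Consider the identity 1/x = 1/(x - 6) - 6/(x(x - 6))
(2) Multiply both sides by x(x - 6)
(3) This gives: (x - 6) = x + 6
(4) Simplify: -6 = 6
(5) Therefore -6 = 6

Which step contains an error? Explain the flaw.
Step 3: This gives: (x - 6) = x + 6

Step 3 makes a sign error when clearing denominators. Multiplying -6/(x(x - 6)) by x(x - 6) gives -6, not +6. The correct result is (x - 6) = x - 6, which is trivially true, not (x - 6) = x + 6. (Step 1 is a valid identity: 1/(x - 6) - 6/(x(x - 6)) = (x - 6)/(x(x - 6)) = 1/x.)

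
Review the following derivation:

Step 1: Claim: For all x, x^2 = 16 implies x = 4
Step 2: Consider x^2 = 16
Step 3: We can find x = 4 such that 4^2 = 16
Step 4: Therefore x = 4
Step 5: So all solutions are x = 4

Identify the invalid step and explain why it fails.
Step 4: Therefore x = 4

Step 4 incorrectly concludes that x = 4 is the only solution. The proof shows that x = 4 is A solution (existence), but does not show it is the ONLY solution (uniqueness). In fact, x = -4 is also a solution since (-4)^2 = 16. Finding one solution doesn't prove there are no others.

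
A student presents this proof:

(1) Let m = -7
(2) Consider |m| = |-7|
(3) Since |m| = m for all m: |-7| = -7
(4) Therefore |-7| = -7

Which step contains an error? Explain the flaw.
Step 3: Since |m| = m for all m: |-7| = -7

Step 3 incorrectly states that |m| = m for all m. The correct definition is |m| = m when m >= 0, and |m| = -m when m < 0. Since -7 < 0, we have |-7| = -(-7) = 7, not -7.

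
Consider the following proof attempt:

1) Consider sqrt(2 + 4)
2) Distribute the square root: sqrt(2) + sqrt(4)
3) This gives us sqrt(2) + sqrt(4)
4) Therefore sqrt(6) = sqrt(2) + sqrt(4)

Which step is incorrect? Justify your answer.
Step 2: Distribute the square root: sqrt(2) + sqrt(4)

Step 2 incorrectly 'distributes' the square root over addition. The square root function does not distribute: sqrt(a + b) ≠ sqrt(a) + sqrt(b). In fact, sqrt(2 + 4) = sqrt(6) ≈ 2.4495, while sqrt(2) + sqrt(4) ≈ 3.4142.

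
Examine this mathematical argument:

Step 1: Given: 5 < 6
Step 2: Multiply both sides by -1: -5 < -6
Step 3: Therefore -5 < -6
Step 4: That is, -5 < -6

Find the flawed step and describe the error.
Step 2: Multiply both sides by -1: -5 < -6

Step 2 multiplies both sides by -1 but fails to reverse the inequality sign. When multiplying (or dividing) an inequality by a negative number, the direction must be reversed. Since 5 < 6, we should get -5 > -6, i.e., -5 > -6.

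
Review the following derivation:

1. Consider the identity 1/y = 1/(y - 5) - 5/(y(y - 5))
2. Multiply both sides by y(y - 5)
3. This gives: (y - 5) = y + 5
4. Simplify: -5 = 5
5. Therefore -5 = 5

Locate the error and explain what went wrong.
Step 3: This gives: (y - 5) = y + 5

Step 3 makes a sign error when clearing denominators. Multiplying -5/(y(y - 5)) by y(y - 5) gives -5, not +5. The correct result is (y - 5) = y - 5, which is trivially true, not (y - 5) = y + 5. (Step 1 is a valid identity: 1/(y - 5) - 5/(y(y - 5)) = (y - 5)/(y(y - 5)) = 1/y.)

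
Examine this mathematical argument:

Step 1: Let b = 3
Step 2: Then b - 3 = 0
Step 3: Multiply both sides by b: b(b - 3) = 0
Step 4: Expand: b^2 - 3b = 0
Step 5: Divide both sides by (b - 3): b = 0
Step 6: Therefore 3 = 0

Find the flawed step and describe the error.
Step 5: Divide both sides by (b - 3): b = 0

Step 5 divides both sides by (b - 3). However, since b = 3, we have (b - 3) = 0. Division by zero is undefined, making this step invalid.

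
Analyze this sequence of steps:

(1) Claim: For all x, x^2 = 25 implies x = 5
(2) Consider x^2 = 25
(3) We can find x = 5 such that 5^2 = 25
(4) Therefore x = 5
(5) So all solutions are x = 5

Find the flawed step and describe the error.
Step 4: Therefore x = 5

Step 4 incorrectly concludes that x = 5 is the only solution. The proof shows that x = 5 is A solution (existence), but does not show it is the ONLY solution (uniqueness). In fact, x = -5 is also a solution since (-5)^2 = 25. Finding one solution doesn't prove there are no others.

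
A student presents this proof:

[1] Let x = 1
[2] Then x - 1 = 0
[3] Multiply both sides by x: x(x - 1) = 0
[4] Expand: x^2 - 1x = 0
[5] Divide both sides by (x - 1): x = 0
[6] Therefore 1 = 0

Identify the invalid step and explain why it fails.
Step 5: Divide both sides by (x - 1): x = 0

Step 5 divides both sides by (x - 1). However, since x = 1, we have (x - 1) = 0. Division by zero is undefined, making this step invalid.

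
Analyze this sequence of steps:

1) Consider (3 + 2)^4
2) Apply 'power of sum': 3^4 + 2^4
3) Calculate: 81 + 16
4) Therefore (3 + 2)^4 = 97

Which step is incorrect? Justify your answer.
Step 2: Apply 'power of sum': 3^4 + 2^4

Step 2 incorrectly applies a non-existent rule '(a+b)^n = a^n + b^n'. This is false in general. The correct expansion uses the binomial theorem. The actual value is (3 + 2)^4 = 5^4 = 625, not 97.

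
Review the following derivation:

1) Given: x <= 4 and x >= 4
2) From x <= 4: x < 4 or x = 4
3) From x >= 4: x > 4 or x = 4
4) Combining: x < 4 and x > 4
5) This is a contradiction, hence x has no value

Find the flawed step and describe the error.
Step 4: Combining: x < 4 and x > 4

Step 4 incorrectly combines the conditions. From x <= 4 and x >= 4, the intersection is x = 4. The error treats the 'or' cases as 'and' requirements. The correct conclusion is that x = 4 is the unique solution, not that no solution exists.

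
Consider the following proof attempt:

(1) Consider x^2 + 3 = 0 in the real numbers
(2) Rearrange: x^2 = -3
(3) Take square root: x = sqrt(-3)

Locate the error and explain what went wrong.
Step 3: Take square root: x = sqrt(-3)

Step 3 takes the square root of -3, which is negative. In the real number system, the square root of a negative number is undefined. The equation x^2 + 3 = 0 has no real solutions. Square roots of negative numbers only exist in the complex numbers.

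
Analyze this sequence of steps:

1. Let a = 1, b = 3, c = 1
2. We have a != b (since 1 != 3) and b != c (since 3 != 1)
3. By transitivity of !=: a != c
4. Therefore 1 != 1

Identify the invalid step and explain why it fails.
Step 3: By transitivity of !=: a != c

Step 3 incorrectly applies transitivity to the '!=' relation. Transitivity states: if a R b and b R c, then a R c. However, '!=' is not transitive. Counterexample: 1 != 3 and 3 != 1, but 1 = 1 (both equal 1). Transitivity holds for relations like <, <=, =, but not for !=.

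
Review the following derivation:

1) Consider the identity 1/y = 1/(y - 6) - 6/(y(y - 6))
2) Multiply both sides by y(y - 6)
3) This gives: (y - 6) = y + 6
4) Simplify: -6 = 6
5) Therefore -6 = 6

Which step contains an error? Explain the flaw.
Step 3: This gives: (y - 6) = y + 6

Step 3 makes a sign error when clearing denominators. Multiplying -6/(y(y - 6)) by y(y - 6) gives -6, not +6. The correct result is (y - 6) = y - 6, which is trivially true, not (y - 6) = y + 6. (Step 1 is a valid identity: 1/(y - 6) - 6/(y(y - 6)) = (y - 6)/(y(y - 6)) = 1/y.)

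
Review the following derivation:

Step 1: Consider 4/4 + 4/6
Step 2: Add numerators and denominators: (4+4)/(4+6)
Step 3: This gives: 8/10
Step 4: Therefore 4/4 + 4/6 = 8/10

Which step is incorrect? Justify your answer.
Step 2: Add numerators and denominators: (4+4)/(4+6)

Step 2 incorrectly adds fractions by separately adding numerators and denominators. This is wrong. The correct method requires a common denominator: 4/4 + 4/6 = (4×6 + 4×4)/(4×6) = 40/24 = 5/3. The method used gives 8/10, which is different.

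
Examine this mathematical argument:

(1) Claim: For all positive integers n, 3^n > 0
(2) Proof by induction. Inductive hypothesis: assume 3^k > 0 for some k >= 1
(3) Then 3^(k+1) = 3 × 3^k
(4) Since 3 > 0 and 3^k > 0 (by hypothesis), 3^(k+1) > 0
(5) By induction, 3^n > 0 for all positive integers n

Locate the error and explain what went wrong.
Step 5: By induction, 3^n > 0 for all positive integers n

Step 5 concludes the proof by induction, but no base case was ever established. A valid induction proof requires: (1) a base case proving 3^1 > 0, and (2) an inductive step showing IF 3^k > 0 THEN 3^(k+1) > 0. Steps 2-4 correctly establish the inductive step, but without the base case the conclusion in step 5 does not follow.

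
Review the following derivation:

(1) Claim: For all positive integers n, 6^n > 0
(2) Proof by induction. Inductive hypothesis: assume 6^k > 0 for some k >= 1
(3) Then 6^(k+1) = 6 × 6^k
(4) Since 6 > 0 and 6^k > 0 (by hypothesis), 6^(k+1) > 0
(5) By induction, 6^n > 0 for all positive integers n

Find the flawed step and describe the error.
Step 5: By induction, 6^n > 0 for all positive integers n

Step 5 concludes the proof by induction, but no base case was ever established. A valid induction proof requires: (1) a base case proving 6^1 > 0, and (2) an inductive step showing IF 6^k > 0 THEN 6^(k+1) > 0. Steps 2-4 correctly establish the inductive step, but without the base case the conclusion in step 5 does not follow.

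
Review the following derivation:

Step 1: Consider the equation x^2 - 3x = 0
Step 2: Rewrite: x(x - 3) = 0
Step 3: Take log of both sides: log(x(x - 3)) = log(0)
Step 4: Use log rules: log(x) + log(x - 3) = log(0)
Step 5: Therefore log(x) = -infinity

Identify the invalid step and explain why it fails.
Step 3: Take log of both sides: log(x(x - 3)) = log(0)

Step 3 takes the logarithm of both sides, resulting in log(0) on the right side. The logarithm is only defined for positive numbers; log(0) is undefined (approaches negative infinity). This operation is invalid.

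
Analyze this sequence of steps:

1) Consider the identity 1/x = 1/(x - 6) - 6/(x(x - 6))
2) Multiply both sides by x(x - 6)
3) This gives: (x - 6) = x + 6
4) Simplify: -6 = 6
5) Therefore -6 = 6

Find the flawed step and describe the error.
Step 3: This gives: (x - 6) = x + 6

Step 3 makes a sign error when clearing denominators. Multiplying -6/(x(x - 6)) by x(x - 6) gives -6, not +6. The correct result is (x - 6) = x - 6, which is trivially true, not (x - 6) = x + 6. (Step 1 is a valid identity: 1/(x - 6) - 6/(x(x - 6)) = (x - 6)/(x(x - 6)) = 1/x.)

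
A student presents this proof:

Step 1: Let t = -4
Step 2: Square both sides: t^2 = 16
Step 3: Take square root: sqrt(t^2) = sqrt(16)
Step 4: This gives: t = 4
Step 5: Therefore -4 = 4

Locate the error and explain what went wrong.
Step 4: This gives: t = 4

Step 4 incorrectly states that sqrt(t^2) = t. The correct identity is sqrt(t^2) = |t|. Since t = -4 < 0, we have sqrt(t^2) = |-4| = 4, not t = -4.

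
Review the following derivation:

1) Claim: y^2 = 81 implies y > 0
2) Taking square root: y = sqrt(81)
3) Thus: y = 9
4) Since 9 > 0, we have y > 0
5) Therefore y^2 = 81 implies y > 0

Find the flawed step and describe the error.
Step 2: Taking square root: y = sqrt(81)

Step 2 takes the square root and assumes the positive root only. The equation y^2 = 81 actually has two solutions: y = 9 and y = -9. The proof silently assumes y > 0 without justification, then uses this assumption to conclude y > 0, which is circular. The counterexample y = -9 shows the claim is false.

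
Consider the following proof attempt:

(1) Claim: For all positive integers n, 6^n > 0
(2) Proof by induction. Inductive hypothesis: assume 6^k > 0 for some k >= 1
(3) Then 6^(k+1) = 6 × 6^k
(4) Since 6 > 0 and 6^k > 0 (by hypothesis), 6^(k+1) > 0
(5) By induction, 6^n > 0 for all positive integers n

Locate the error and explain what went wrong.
Step 5: By induction, 6^n > 0 for all positive integers n

Step 5 concludes the proof by induction, but no base case was ever established. A valid induction proof requires: (1) a base case proving 6^1 > 0, and (2) an inductive step showing IF 6^k > 0 THEN 6^(k+1) > 0. Steps 2-4 correctly establish the inductive step, but without the base case the conclusion in step 5 does not follow.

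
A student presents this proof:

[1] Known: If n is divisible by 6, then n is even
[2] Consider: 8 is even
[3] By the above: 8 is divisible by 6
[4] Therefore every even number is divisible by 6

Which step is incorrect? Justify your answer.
Step 3: By the above: 8 is divisible by 6

Step 3 commits the fallacy of affirming the consequent. The known fact 'divisible by 6 → even' does NOT imply 'even → divisible by 6'. That would be the converse, which is false. For example, 8 is even but 8 ÷ 6 = 1.33, which is not an integer.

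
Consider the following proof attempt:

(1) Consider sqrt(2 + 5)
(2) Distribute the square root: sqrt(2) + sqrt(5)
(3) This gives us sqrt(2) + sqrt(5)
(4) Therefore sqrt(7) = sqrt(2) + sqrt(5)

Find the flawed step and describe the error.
Step 2: Distribute the square root: sqrt(2) + sqrt(5)

Step 2 incorrectly 'distributes' the square root over addition. The square root function does not distribute: sqrt(a + b) ≠ sqrt(a) + sqrt(b). In fact, sqrt(2 + 5) = sqrt(7) ≈ 2.6458, while sqrt(2) + sqrt(5) ≈ 3.6503.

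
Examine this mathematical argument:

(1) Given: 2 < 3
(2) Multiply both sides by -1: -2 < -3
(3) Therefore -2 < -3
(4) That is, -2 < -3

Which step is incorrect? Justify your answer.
Step 2: Multiply both sides by -1: -2 < -3

Step 2 multiplies both sides by -1 but fails to reverse the inequality sign. When multiplying (or dividing) an inequality by a negative number, the direction must be reversed. Since 2 < 3, we should get -2 > -3, i.e., -2 > -3.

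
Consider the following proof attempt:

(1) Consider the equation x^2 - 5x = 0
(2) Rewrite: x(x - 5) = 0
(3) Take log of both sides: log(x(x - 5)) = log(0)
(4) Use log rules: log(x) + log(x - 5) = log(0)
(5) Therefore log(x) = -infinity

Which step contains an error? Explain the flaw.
Step 3: Take log of both sides: log(x(x - 5)) = log(0)

Step 3 takes the logarithm of both sides, resulting in log(0) on the right side. The logarithm is only defined for positive numbers; log(0) is undefined (approaches negative infinity). This operation is invalid.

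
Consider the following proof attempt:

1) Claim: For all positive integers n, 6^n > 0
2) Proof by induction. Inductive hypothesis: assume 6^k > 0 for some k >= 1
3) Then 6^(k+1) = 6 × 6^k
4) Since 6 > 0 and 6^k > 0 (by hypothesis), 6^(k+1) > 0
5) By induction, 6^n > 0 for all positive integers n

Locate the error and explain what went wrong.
Step 5: By induction, 6^n > 0 for all positive integers n

Step 5 concludes the proof by induction, but no base case was ever established. A valid induction proof requires: (1) a base case proving 6^1 > 0, and (2) an inductive step showing IF 6^k > 0 THEN 6^(k+1) > 0. Steps 2-4 correctly establish the inductive step, but without the base case the conclusion in step 5 does not follow.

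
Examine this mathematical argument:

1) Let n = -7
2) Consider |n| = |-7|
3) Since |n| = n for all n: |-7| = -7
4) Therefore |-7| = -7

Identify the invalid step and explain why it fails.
Step 3: Since |n| = n for all n: |-7| = -7

Step 3 incorrectly states that |n| = n for all n. The correct definition is |n| = n when n >= 0, and |n| = -n when n < 0. Since -7 < 0, we have |-7| = -(-7) = 7, not -7.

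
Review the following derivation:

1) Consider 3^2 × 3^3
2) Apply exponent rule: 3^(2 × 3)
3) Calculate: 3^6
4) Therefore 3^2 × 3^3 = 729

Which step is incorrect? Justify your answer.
Step 2: Apply exponent rule: 3^(2 × 3)

Step 2 incorrectly states that a^b × a^c = a^(b×c). The correct rule is a^b × a^c = a^(b+c). The actual value is 3^2 × 3^3 = 3^5 = 243, not 3^6 = 729.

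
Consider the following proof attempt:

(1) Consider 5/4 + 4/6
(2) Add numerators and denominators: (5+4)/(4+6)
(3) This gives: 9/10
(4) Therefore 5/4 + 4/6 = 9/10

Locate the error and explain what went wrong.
Step 2: Add numerators and denominators: (5+4)/(4+6)

Step 2 incorrectly adds fractions by separately adding numerators and denominators. This is wrong. The correct method requires a common denominator: 5/4 + 4/6 = (5×6 + 4×4)/(4×6) = 46/24 = 23/12. The method used gives 9/10, which is different.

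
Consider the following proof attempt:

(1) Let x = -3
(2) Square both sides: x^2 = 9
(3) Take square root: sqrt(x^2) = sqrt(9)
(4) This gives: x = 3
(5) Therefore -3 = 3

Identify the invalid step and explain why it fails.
Step 4: This gives: x = 3

Step 4 incorrectly states that sqrt(x^2) = x. The correct identity is sqrt(x^2) = |x|. Since x = -3 < 0, we have sqrt(x^2) = |-3| = 3, not x = -3.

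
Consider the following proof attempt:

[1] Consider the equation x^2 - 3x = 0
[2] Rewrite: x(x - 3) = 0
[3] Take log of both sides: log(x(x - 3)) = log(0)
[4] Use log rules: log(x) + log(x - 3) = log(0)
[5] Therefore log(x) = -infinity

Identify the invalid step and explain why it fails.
Step 3: Take log of both sides: log(x(x - 3)) = log(0)

Step 3 takes the logarithm of both sides, resulting in log(0) on the right side. The logarithm is only defined for positive numbers; log(0) is undefined (approaches negative infinity). This operation is invalid.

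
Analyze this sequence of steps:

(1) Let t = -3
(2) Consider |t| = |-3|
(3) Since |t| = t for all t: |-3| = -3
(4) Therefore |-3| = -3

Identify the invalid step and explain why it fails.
Step 3: Since |t| = t for all t: |-3| = -3

Step 3 incorrectly states that |t| = t for all t. The correct definition is |t| = t when t >= 0, and |t| = -t when t < 0. Since -3 < 0, we have |-3| = -(-3) = 3, not -3.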